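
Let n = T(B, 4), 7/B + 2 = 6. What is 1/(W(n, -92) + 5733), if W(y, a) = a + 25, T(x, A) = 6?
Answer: 1/5666 ≈ 0.00017649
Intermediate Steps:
B = 7/4 (B = 7/(-2 + 6) = 7/4 ≈ 1.7500)
n = 6
W(y, a) = 25 + a
1/(W(n, -92) + 5733) = 1/((25 - 92) + 5733) = 1/(-67 + 5733) = 1/5666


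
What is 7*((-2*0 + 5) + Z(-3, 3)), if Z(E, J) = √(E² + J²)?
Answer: 35 + 21*√2 ≈ 64.698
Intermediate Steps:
7*((-2*0 + 5) + Z(-3, 3)) = 7*((-2*0 + 5) + √((-3)² + 3²)) = 7*((0 + 5) + √(9 + 9)) = 7*(5 + √18) = 7*(5 + 3*√2) = 35 + 21*√2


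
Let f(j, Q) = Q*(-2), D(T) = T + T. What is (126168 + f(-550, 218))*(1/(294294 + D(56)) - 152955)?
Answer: -166524156257842/8659 ≈ -1.9231e+10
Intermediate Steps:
D(T) = 2*T
f(j, Q) = -2*Q
(126168 + f(-550, 218))*(1/(294294 + D(56)) - 152955) = (126168 - 2*218)*(1/(294294 + 2*56) - 152955) = (126168 - 436)*(1/(294294 + 112) - 152955) = 125732*(1/294406 - 152955) = 125732*(-45030869729/294406) = -166524156257842/8659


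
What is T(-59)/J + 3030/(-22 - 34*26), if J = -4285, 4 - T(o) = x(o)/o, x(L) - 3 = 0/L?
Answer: -127707664/38175065 ≈ -3.3453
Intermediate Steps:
x(L) = 3 (x(L) = 3 + 0/L = 3 + 0 = 3)
T(o) = 4 - 3/o
T(-59)/J + 3030/(-22 - 34*26) = (4 - 3/(-59))/(-4285) + 3030/(-22 - 34*26) = (4 - 3*(-1/59))*(-1/4285) + 3030/(-22 - 884) = (4 + 3/59)*(-1/4285) + 3030/(-906) = (239/59)*(-1/4285) + 3030*(-1/906) = -239/252815 - 505/151 = -127707664/38175065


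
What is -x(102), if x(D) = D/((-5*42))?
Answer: 17/35 ≈ 0.48571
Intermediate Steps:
x(D) = -D/210 (x(D) = D/(-210) = D*(-1/210) = -D/210)
-x(102) = -(-1)*102/210 = -1*(-17/35) = 17/35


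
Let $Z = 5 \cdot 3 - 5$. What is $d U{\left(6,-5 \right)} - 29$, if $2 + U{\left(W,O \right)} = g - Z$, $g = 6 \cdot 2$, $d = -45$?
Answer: $-29$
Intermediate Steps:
$g = 12$
$Z = 10$ ($Z = 15 - 5 = 10$)
$U{\left(W,O \right)} = 0$ ($U{\left(W,O \right)} = -2 + \left(12 - 10\right) = -2 + 2 = 0$)
$d U{\left(6,-5 \right)} - 29 = \left(-45\right) 0 - 29 = 0 - 29 = -29$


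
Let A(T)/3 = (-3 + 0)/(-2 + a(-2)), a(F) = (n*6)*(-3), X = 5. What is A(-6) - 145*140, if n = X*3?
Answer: -5521591/272 ≈ -20300.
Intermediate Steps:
n = 15 (n = 5*3 = 15)
a(F) = -270 (a(F) = (15*6)*(-3) = 90*(-3) = -270)
A(T) = 9/272 (A(T) = 3*((-3 + 0)/(-2 - 270)) = 3*(-3/(-272)) = 3*(-3*(-1/272)) = 3*(3/272) = 9/272)
A(-6) - 145*140 = 9/272 - 145*140 = 9/272 - 20300 = -5521591/272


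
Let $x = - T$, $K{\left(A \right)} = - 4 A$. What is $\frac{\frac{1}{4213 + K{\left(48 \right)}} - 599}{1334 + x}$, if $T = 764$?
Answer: $- \frac{1204289}{1145985} \approx -1.0509$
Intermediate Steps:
$x = -764$ ($x = \left(-1\right) 764 = -764$)
$\frac{\frac{1}{4213 + K{\left(48 \right)}} - 599}{1334 + x} = \frac{\frac{1}{4213 - 192} - 599}{1334 - 764} = \frac{\frac{1}{4213 - 192} - 599}{570} = \left(\frac{1}{4021} - 599\right) \frac{1}{570} = \left(- \frac{2408578}{4021}\right) \frac{1}{570} = - \frac{1204289}{1145985}$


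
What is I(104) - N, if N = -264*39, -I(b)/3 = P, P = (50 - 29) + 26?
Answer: 10155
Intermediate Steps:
P = 47 (P = 21 + 26 = 47)
I(b) = -141 (I(b) = -3*47 = -141)
N = -10296
I(104) - N = -141 - 1*(-10296) = -141 + 10296 = 10155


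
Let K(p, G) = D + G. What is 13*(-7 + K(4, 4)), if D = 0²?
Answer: -39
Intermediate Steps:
D = 0
K(p, G) = G (K(p, G) = 0 + G = G)
13*(-7 + K(4, 4)) = 13*(-7 + 4) = 13*(-3) = -39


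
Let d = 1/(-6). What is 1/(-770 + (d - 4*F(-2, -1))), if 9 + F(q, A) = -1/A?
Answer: -6/4429 ≈ -0.0013547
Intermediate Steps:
F(q, A) = -9 - 1/A
d = -⅙ ≈ -0.16667
1/(-770 + (d - 4*F(-2, -1))) = 1/(-770 + (-⅙ - 4*(-9 - 1/(-1)))) = 1/(-770 + (-⅙ - 4*(-9 - 1*(-1)))) = 1/(-770 + (-⅙ - 4*(-9 + 1))) = 1/(-770 + (-⅙ - 4*(-8))) = 1/(-770 + (-⅙ + 32)) = 1/(-770 + 191/6) = 1/(-4429/6) = -6/4429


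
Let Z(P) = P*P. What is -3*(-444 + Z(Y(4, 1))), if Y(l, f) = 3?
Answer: 1305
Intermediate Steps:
Z(P) = P**2
-3*(-444 + Z(Y(4, 1))) = -3*(-444 + 3**2) = -3*(-444 + 9) = -3*(-435) = 1305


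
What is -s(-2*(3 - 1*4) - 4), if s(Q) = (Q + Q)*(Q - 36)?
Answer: -152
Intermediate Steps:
s(Q) = 2*Q*(-36 + Q) (s(Q) = (2*Q)*(-36 + Q) = 2*Q*(-36 + Q))
-s(-2*(3 - 1*4) - 4) = -2*(-2*(3 - 1*4) - 4)*(-36 + (-2*(3 - 1*4) - 4)) = -2*(-2*(3 - 4) - 4)*(-36 + (-2*(3 - 4) - 4)) = -2*(-2*(-1) - 4)*(-36 + (-2*(-1) - 4)) = -2*(2 - 4)*(-36 + (2 - 4)) = -2*(-2)*(-36 - 2) = -2*(-2)*(-38) = -1*152 = -152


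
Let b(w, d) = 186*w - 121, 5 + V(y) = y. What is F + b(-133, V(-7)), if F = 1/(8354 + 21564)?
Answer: -743731561/29918 ≈ -24859.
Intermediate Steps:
V(y) = -5 + y
F = 1/29918 ≈ 3.3425e-5
b(w, d) = -121 + 186*w
F + b(-133, V(-7)) = 1/29918 + (-121 + 186*(-133)) = 1/29918 + (-121 - 24738) = 1/29918 - 24859 = -743731561/29918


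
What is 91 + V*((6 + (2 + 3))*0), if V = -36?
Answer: 91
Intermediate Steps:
91 + V*((6 + (2 + 3))*0) = 91 - 36*(6 + (2 + 3))*0 = 91 - 36*(6 + 5)*0 = 91 - 396*0 = 91 - 36*0 = 91 + 0 = 91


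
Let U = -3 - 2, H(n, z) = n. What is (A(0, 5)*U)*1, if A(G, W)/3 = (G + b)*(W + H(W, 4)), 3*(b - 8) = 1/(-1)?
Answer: -1150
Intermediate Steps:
b = 23/3 (b = 8 + (1/(-1))/3 = 8 + (1*(-1))/3 = 8 + (⅓)*(-1) = 8 - ⅓ = 23/3 ≈ 7.6667)
A(G, W) = 6*W*(23/3 + G) (A(G, W) = 3*((G + 23/3)*(W + W)) = 3*((23/3 + G)*(2*W)) = 3*(2*W*(23/3 + G)) = 6*W*(23/3 + G))
U = -5
(A(0, 5)*U)*1 = ((2*5*(23 + 3*0))*(-5))*1 = ((2*5*(23 + 0))*(-5))*1 = ((2*5*23)*(-5))*1 = (230*(-5))*1 = -1150*1 = -1150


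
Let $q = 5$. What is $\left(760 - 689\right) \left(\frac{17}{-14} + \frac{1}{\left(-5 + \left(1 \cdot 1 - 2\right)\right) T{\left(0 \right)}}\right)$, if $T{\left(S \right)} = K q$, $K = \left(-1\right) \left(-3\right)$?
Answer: $- \frac{27406}{315} \approx -87.003$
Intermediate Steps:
$K = 3$
$T{\left(S \right)} = 15$ ($T{\left(S \right)} = 3 \cdot 5 = 15$)
$\left(760 - 689\right) \left(\frac{17}{-14} + \frac{1}{\left(-5 + \left(1 \cdot 1 - 2\right)\right) T{\left(0 \right)}}\right) = \left(760 - 689\right) \left(\frac{17}{-14} + \frac{1}{\left(-5 + \left(1 \cdot 1 - 2\right)\right) 15}\right) = \left(760 - 689\right) \left(17 \left(- \frac{1}{14}\right) + \frac{1}{-5 + \left(1 - 2\right)} \frac{1}{15}\right) = 71 \left(- \frac{17}{14} + \frac{1}{-5 - 1} \cdot \frac{1}{15}\right) = 71 \left(- \frac{17}{14} + \frac{1}{-6} \cdot \frac{1}{15}\right) = 71 \left(- \frac{17}{14} - \frac{1}{90}\right) = 71 \left(- \frac{386}{315}\right) = - \frac{27406}{315}$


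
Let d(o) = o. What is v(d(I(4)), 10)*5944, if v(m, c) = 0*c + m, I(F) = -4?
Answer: -23776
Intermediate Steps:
v(m, c) = m (v(m, c) = 0 + m = m)
v(d(I(4)), 10)*5944 = -4*5944 = -23776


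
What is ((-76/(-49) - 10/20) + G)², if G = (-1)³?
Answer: 25/9604 ≈ 0.0026031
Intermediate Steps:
G = -1
((-76/(-49) - 10/20) + G)² = ((-76/(-49) - 10/20) - 1)² = ((-76*(-1/49) - 10*1/20) - 1)² = ((76/49 - ½) - 1)² = (103/98 - 1)² = (5/98)² = 25/9604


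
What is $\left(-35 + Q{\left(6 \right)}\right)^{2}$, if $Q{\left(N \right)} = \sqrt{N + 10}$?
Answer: $961$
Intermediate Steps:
$Q{\left(N \right)} = \sqrt{10 + N}$
$\left(-35 + Q{\left(6 \right)}\right)^{2} = \left(-35 + \sqrt{10 + 6}\right)^{2} = \left(-35 + \sqrt{16}\right)^{2} = \left(-35 + 4\right)^{2} = \left(-31\right)^{2} = 961$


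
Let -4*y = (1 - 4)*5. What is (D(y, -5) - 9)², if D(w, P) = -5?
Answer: 196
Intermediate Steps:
y = 15/4 (y = -(1 - 4)*5/4 = -(-3)*5/4 = -¼*(-15) = 15/4 ≈ 3.7500)
(D(y, -5) - 9)² = (-5 - 9)² = (-14)² = 196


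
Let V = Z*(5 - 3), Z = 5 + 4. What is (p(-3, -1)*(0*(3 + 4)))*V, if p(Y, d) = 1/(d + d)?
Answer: 0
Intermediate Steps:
p(Y, d) = 1/(2*d)
Z = 9
V = 18 (V = 9*(5 - 3) = 9*2 = 18)
(p(-3, -1)*(0*(3 + 4)))*V = (((½)/(-1))*(0*(3 + 4)))*18 = (((½)*(-1))*(0*7))*18 = -½*0*18 = 0*18 = 0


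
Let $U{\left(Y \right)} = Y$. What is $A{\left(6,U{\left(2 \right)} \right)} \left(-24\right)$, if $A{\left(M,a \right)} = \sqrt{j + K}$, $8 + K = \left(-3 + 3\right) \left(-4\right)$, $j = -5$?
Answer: $- 24 i \sqrt{13} \approx - 86.533 i$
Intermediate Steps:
$K = -8$ ($K = -8 + \left(-3 + 3\right) \left(-4\right) = -8 + 0 \left(-4\right) = -8 + 0 = -8$)
$A{\left(M,a \right)} = i \sqrt{13}$ ($A{\left(M,a \right)} = \sqrt{-5 - 8} = \sqrt{-13} = i \sqrt{13}$)
$A{\left(6,U{\left(2 \right)} \right)} \left(-24\right) = i \sqrt{13} \left(-24\right) = - 24 i \sqrt{13}$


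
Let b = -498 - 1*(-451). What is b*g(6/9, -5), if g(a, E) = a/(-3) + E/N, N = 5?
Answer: 517/9 ≈ 57.444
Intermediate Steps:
g(a, E) = -a/3 + E/5 (g(a, E) = a/(-3) + E/5 = a*(-⅓) + E*(⅕) = -a/3 + E/5)
b = -47 (b = -498 + 451 = -47)
b*g(6/9, -5) = -47*(-2/9 + (⅕)*(-5)) = -47*(-2/9 - 1) = -47*(-11/9) = 517/9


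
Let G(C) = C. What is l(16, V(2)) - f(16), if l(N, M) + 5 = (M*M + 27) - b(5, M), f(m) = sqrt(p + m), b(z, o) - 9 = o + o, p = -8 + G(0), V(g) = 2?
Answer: 13 - 2*sqrt(2) ≈ 10.172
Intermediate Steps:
p = -8 (p = -8 + 0 = -8)
b(z, o) = 9 + 2*o (b(z, o) = 9 + (o + o) = 9 + 2*o)
f(m) = sqrt(-8 + m)
l(N, M) = 13 + M**2 - 2*M (l(N, M) = -5 + ((M*M + 27) - (9 + 2*M)) = -5 + ((M**2 + 27) + (-9 - 2*M)) = -5 + ((27 + M**2) + (-9 - 2*M)) = -5 + (18 + M**2 - 2*M) = 13 + M**2 - 2*M)
l(16, V(2)) - f(16) = (13 + 2**2 - 2*2) - sqrt(-8 + 16) = (13 + 4 - 4) - sqrt(8) = 13 - 2*sqrt(2)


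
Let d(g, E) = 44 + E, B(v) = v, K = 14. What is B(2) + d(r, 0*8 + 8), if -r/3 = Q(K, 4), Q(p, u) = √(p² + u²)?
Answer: 54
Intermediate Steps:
r = -6*√53 (r = -3*√(14² + 4²) = -3*√(196 + 16) = -6*√53 ≈ -43.681)
B(2) + d(r, 0*8 + 8) = 2 + (44 + (0*8 + 8)) = 2 + (44 + (0 + 8)) = 2 + (44 + 8) = 2 + 52 = 54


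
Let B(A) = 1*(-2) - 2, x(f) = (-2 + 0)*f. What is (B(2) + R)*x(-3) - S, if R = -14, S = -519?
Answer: 411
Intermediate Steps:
x(f) = -2*f
B(A) = -4 (B(A) = -2 - 2 = -4)
(B(2) + R)*x(-3) - S = (-4 - 14)*(-2*(-3)) - 1*(-519) = -18*6 + 519 = -108 + 519 = 411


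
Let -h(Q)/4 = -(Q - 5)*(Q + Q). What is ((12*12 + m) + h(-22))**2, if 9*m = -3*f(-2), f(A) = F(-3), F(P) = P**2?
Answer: 23941449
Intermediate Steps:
f(A) = 9 (f(A) = (-3)**2 = 9)
h(Q) = 8*Q*(-5 + Q) (h(Q) = -(-4)*(Q - 5)*(Q + Q) = -(-4)*(-5 + Q)*(2*Q) = -(-4)*2*Q*(-5 + Q) = -(-8)*Q*(-5 + Q) = 8*Q*(-5 + Q))
m = -3 (m = (-3*9)/9 = (1/9)*(-27) = -3)
((12*12 + m) + h(-22))**2 = ((12*12 - 3) + 8*(-22)*(-5 - 22))**2 = ((144 - 3) + 8*(-22)*(-27))**2 = (141 + 4752)**2 = 4893**2 = 23941449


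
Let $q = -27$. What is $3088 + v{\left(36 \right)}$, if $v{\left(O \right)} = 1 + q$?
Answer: $3062$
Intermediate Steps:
$v{\left(O \right)} = -26$ ($v{\left(O \right)} = 1 - 27 = -26$)
$3088 + v{\left(36 \right)} = 3088 - 26 = 3062$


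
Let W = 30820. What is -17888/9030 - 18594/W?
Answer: -836293/323610 ≈ -2.5843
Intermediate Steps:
-17888/9030 - 18594/W = -17888/9030 - 18594/30820 = -17888*1/9030 - 18594*1/30820 = -208/105 - 9297/15410 = -836293/323610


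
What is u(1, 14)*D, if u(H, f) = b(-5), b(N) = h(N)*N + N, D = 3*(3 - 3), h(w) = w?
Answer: 0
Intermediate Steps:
D = 0 (D = 3*0 = 0)
b(N) = N + N² (b(N) = N*N + N = N² + N = N + N²)
u(H, f) = 20 (u(H, f) = -5*(1 - 5) = -5*(-4) = 20)
u(1, 14)*D = 20*0 = 0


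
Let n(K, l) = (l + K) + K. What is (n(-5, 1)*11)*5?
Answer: -495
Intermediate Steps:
n(K, l) = l + 2*K (n(K, l) = (K + l) + K = l + 2*K)
(n(-5, 1)*11)*5 = ((1 + 2*(-5))*11)*5 = ((1 - 10)*11)*5 = -9*11*5 = -99*5 = -495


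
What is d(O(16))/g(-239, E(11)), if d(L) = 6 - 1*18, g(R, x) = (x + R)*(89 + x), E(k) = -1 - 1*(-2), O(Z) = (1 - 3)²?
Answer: 1/1785 ≈ 0.00056022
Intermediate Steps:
O(Z) = 4 (O(Z) = (-2)² = 4)
E(k) = 1 (E(k) = -1 + 2 = 1)
g(R, x) = (89 + x)*(R + x) (g(R, x) = (R + x)*(89 + x) = (89 + x)*(R + x))
d(L) = -12 (d(L) = 6 - 18 = -12)
d(O(16))/g(-239, E(11)) = -12/(1² + 89*(-239) + 89*1 - 239*1) = -12/(1 - 21271 + 89 - 239) = -12/(-21420) = -12*(-1/21420) = 1/1785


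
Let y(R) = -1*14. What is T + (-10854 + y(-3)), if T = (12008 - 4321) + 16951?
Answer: 13770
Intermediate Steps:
y(R) = -14
T = 24638 (T = 7687 + 16951 = 24638)
T + (-10854 + y(-3)) = 24638 + (-10854 - 14) = 24638 - 10868 = 13770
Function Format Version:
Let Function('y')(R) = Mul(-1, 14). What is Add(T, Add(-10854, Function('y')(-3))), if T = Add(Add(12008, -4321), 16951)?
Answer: 13770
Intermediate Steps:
Function('y')(R) = -14
T = 24638 (T = Add(7687, 16951) = 24638)
Add(T, Add(-10854, Function('y')(-3))) = Add(24638, Add(-10854, -14)) = Add(24638, -10868) = 13770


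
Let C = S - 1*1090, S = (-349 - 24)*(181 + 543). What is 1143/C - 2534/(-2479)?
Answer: 684240331/672161018 ≈ 1.0180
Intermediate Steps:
S = -270052 (S = -373*724 = -270052)
C = -271142 (C = -270052 - 1*1090 = -270052 - 1090 = -271142)
1143/C - 2534/(-2479) = 1143/(-271142) - 2534/(-2479) = 1143*(-1/271142) - 2534*(-1/2479) = -1143/271142 + 2534/2479 = 684240331/672161018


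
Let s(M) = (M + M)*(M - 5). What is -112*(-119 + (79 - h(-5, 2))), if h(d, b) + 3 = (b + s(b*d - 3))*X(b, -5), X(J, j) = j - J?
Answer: -364336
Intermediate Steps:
s(M) = 2*M*(-5 + M) (s(M) = (2*M)*(-5 + M) = 2*M*(-5 + M))
h(d, b) = -3 + (-5 - b)*(b + 2*(-8 + b*d)*(-3 + b*d)) (h(d, b) = -3 + (b + 2*(b*d - 3)*(-5 + (b*d - 3)))*(-5 - b) = -3 + (b + 2*(-3 + b*d)*(-5 + (-3 + b*d)))*(-5 - b) = -3 + (b + 2*(-3 + b*d)*(-8 + b*d))*(-5 - b) = -3 + (b + 2*(-8 + b*d)*(-3 + b*d))*(-5 - b) = -3 + (-5 - b)*(b + 2*(-8 + b*d)*(-3 + b*d)))
-112*(-119 + (79 - h(-5, 2))) = -112*(-119 + (79 - (-3 - 1*2*(5 + 2) - 2*(-8 + 2*(-5))*(-3 + 2*(-5))*(5 + 2)))) = -112*(-119 + (79 - (-3 - 1*2*7 - 2*(-8 - 10)*(-3 - 10)*7))) = -112*(-119 + (79 - (-3 - 14 - 2*(-18)*(-13)*7))) = -112*(-119 + (79 - (-3 - 14 - 3276))) = -112*(-119 + (79 - 1*(-3293))) = -112*(-119 + (79 + 3293)) = -112*(-119 + 3372) = -112*3253 = -364336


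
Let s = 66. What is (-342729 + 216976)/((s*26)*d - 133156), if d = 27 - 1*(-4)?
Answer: 125753/79960 ≈ 1.5727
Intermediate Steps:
d = 31 (d = 27 + 4 = 31)
(-342729 + 216976)/((s*26)*d - 133156) = (-342729 + 216976)/((66*26)*31 - 133156) = -125753/(1716*31 - 133156) = -125753/(53196 - 133156) = -125753/(-79960) = -125753*(-1/79960) = 125753/79960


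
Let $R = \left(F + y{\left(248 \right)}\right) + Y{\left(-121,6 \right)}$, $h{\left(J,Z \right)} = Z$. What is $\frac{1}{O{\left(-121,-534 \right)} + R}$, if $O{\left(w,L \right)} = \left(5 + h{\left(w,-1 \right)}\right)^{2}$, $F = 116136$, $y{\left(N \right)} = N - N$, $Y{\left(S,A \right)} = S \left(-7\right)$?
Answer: $\frac{1}{116999} \approx 8.5471 \cdot 10^{-6}$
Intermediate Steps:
$Y{\left(S,A \right)} = - 7 S$
$y{\left(N \right)} = 0$
$O{\left(w,L \right)} = 16$ ($O{\left(w,L \right)} = \left(5 - 1\right)^{2} = 4^{2} = 16$)
$R = 116983$ ($R = \left(116136 + 0\right) - -847 = 116136 + 847 = 116983$)
$\frac{1}{O{\left(-121,-534 \right)} + R} = \frac{1}{16 + 116983} = \frac{1}{116999}$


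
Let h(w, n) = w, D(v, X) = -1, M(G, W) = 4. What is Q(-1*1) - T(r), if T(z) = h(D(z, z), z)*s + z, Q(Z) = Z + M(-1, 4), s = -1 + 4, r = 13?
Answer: -7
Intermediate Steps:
s = 3
Q(Z) = 4 + Z (Q(Z) = Z + 4 = 4 + Z)
T(z) = -3 + z (T(z) = -1*3 + z = -3 + z)
Q(-1*1) - T(r) = (4 - 1*1) - (-3 + 13) = (4 - 1) - 1*10 = 3 - 10 = -7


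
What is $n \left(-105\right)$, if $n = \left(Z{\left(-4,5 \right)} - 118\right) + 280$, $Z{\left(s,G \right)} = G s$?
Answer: $-14910$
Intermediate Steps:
$n = 142$ ($n = \left(5 \left(-4\right) - 118\right) + 280 = \left(-20 - 118\right) + 280 = -138 + 280 = 142$)
$n \left(-105\right) = 142 \left(-105\right) = -14910$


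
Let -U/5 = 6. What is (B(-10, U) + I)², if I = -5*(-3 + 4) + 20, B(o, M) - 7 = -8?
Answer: 196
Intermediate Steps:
U = -30 (U = -5*6 = -30)
B(o, M) = -1 (B(o, M) = 7 - 8 = -1)
I = 15 (I = -5*1 + 20 = -5 + 20 = 15)
(B(-10, U) + I)² = (-1 + 15)² = 14² = 196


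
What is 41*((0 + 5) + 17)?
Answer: 902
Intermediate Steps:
41*((0 + 5) + 17) = 41*(5 + 17) = 41*22 = 902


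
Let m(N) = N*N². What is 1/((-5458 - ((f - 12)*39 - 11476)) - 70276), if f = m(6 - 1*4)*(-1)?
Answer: -1/63478 ≈ -1.5753e-5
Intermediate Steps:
m(N) = N³
f = -8 (f = (6 - 1*4)³*(-1) = (6 - 4)³*(-1) = 2³*(-1) = 8*(-1) = -8)
1/((-5458 - ((f - 12)*39 - 11476)) - 70276) = 1/((-5458 - ((-8 - 12)*39 - 11476)) - 70276) = 1/((-5458 - (-20*39 - 11476)) - 70276) = 1/((-5458 - (-780 - 11476)) - 70276) = 1/((-5458 - 1*(-12256)) - 70276) = 1/((-5458 + 12256) - 70276) = 1/(6798 - 70276) = 1/(-63478) = -1/63478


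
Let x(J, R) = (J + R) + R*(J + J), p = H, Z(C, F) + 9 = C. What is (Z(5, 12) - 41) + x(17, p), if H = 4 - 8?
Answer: -168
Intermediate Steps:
Z(C, F) = -9 + C
H = -4
p = -4
x(J, R) = J + R + 2*J*R (x(J, R) = (J + R) + R*(2*J) = (J + R) + 2*J*R = J + R + 2*J*R)
(Z(5, 12) - 41) + x(17, p) = ((-9 + 5) - 41) + (17 - 4 + 2*17*(-4)) = (-4 - 41) + (17 - 4 - 136) = -45 - 123 = -168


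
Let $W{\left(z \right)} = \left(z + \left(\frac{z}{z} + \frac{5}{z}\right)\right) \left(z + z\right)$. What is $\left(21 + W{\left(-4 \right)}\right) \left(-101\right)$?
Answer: $-5555$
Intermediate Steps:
$W{\left(z \right)} = 2 z \left(1 + z + \frac{5}{z}\right)$ ($W{\left(z \right)} = \left(z + \left(1 + \frac{5}{z}\right)\right) 2 z = \left(1 + z + \frac{5}{z}\right) 2 z = 2 z \left(1 + z + \frac{5}{z}\right)$)
$\left(21 + W{\left(-4 \right)}\right) \left(-101\right) = \left(21 + \left(10 + 2 \left(-4\right) + 2 \left(-4\right)^{2}\right)\right) \left(-101\right) = \left(21 + \left(10 - 8 + 2 \cdot 16\right)\right) \left(-101\right) = \left(21 + \left(10 - 8 + 32\right)\right) \left(-101\right) = \left(21 + 34\right) \left(-101\right) = 55 \left(-101\right) = -5555$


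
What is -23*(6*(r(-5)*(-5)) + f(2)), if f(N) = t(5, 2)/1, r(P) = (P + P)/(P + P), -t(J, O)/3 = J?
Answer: 1035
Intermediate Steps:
t(J, O) = -3*J
r(P) = 1 (r(P) = (2*P)/((2*P)) = (2*P)*(1/(2*P)) = 1)
f(N) = -15 (f(N) = -3*5/1 = -15*1 = -15)
-23*(6*(r(-5)*(-5)) + f(2)) = -23*(6*(1*(-5)) - 15) = -23*(6*(-5) - 15) = -23*(-30 - 15) = -23*(-45) = 1035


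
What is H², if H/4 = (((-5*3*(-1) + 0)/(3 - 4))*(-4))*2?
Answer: 230400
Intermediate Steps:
H = 480 (H = 4*((((-5*3*(-1) + 0)/(3 - 4))*(-4))*2) = 4*((((-15*(-1) + 0)/(-1))*(-4))*2) = 4*((((15 + 0)*(-1))*(-4))*2) = 4*(((15*(-1))*(-4))*2) = 4*(-15*(-4)*2) = 4*(60*2) = 4*120 = 480)
H² = 480² = 230400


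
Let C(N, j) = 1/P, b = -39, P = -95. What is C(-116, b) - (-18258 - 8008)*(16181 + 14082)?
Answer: 75514356009/95 ≈ 7.9489e+8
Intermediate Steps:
C(N, j) = -1/95 (C(N, j) = 1/(-95) = -1/95)
C(-116, b) - (-18258 - 8008)*(16181 + 14082) = -1/95 - (-18258 - 8008)*(16181 + 14082) = -1/95 - (-26266)*30263 = -1/95 - 1*(-794887958) = -1/95 + 794887958 = 75514356009/95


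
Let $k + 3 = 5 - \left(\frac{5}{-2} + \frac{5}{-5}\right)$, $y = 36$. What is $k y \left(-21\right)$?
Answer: $-4158$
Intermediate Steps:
$k = \frac{11}{2}$ ($k = -3 - \left(-5 - 1 - \frac{5}{2}\right) = -3 + \left(5 - \left(- \frac{5}{2} - 1\right)\right) = -3 + \left(5 - - \frac{7}{2}\right) = -3 + \left(5 + \frac{7}{2}\right) = -3 + \frac{17}{2} = \frac{11}{2} \approx 5.5$)
$k y \left(-21\right) = \frac{11}{2} \cdot 36 \left(-21\right) = 198 \left(-21\right) = -4158$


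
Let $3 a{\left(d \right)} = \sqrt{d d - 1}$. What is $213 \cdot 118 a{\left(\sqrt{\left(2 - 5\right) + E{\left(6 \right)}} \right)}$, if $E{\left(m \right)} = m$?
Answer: $8378 \sqrt{2} \approx 11848.0$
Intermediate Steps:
$a{\left(d \right)} = \frac{\sqrt{-1 + d^{2}}}{3}$ ($a{\left(d \right)} = \frac{\sqrt{d d - 1}}{3} = \frac{\sqrt{d^{2} - 1}}{3} = \frac{\sqrt{-1 + d^{2}}}{3}$)
$213 \cdot 118 a{\left(\sqrt{\left(2 - 5\right) + E{\left(6 \right)}} \right)} = 213 \cdot 118 \frac{\sqrt{-1 + \left(\sqrt{\left(2 - 5\right) + 6}\right)^{2}}}{3} = 25134 \frac{\sqrt{-1 + \left(\sqrt{-3 + 6}\right)^{2}}}{3} = 25134 \frac{\sqrt{-1 + \left(\sqrt{3}\right)^{2}}}{3} = 25134 \frac{\sqrt{-1 + 3}}{3} = 25134 \frac{\sqrt{2}}{3} = 8378 \sqrt{2}$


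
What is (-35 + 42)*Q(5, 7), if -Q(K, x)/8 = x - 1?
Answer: -336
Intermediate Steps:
Q(K, x) = 8 - 8*x (Q(K, x) = -8*(x - 1) = -8*(-1 + x) = 8 - 8*x)
(-35 + 42)*Q(5, 7) = (-35 + 42)*(8 - 8*7) = 7*(8 - 56) = 7*(-48) = -336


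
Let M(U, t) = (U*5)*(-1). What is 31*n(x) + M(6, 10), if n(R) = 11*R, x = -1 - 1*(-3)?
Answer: 652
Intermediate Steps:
x = 2 (x = -1 + 3 = 2)
M(U, t) = -5*U (M(U, t) = (5*U)*(-1) = -5*U)
31*n(x) + M(6, 10) = 31*(11*2) - 5*6 = 31*22 - 30 = 682 - 30 = 652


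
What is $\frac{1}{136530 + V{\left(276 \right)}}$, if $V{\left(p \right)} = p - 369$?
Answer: $\frac{1}{136437} \approx 7.3294 \cdot 10^{-6}$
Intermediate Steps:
$V{\left(p \right)} = -369 + p$ ($V{\left(p \right)} = p - 369 = -369 + p$)
$\frac{1}{136530 + V{\left(276 \right)}} = \frac{1}{136530 + \left(-369 + 276\right)} = \frac{1}{136530 - 93} = \frac{1}{136437}$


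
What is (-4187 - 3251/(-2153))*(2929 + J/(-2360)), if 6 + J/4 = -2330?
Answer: -1559367186656/127027 ≈ -1.2276e+7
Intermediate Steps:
J = -9344 (J = -24 + 4*(-2330) = -24 - 9320 = -9344)
(-4187 - 3251/(-2153))*(2929 + J/(-2360)) = (-4187 - 3251/(-2153))*(2929 - 9344/(-2360)) = (-4187 - 3251*(-1/2153))*(2929 - 9344*(-1/2360)) = (-4187 + 3251/2153)*(2929 + 1168/295) = -9011360/2153*865223/295 = -1559367186656/127027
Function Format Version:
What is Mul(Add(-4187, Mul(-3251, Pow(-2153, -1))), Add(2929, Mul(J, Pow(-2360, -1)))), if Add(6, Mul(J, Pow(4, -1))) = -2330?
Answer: Rational(-1559367186656, 127027) ≈ -1.2276e+7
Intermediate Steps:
J = -9344 (J = Add(-24, Mul(4, -2330)) = Add(-24, -9320) = -9344)
Mul(Add(-4187, Mul(-3251, Pow(-2153, -1))), Add(2929, Mul(J, Pow(-2360, -1)))) = Mul(Add(-4187, Mul(-3251, Pow(-2153, -1))), Add(2929, Mul(-9344, Pow(-2360, -1)))) = Mul(Add(-4187, Mul(-3251, Rational(-1, 2153))), Add(2929, Mul(-9344, Rational(-1, 2360)))) = Mul(Add(-4187, Rational(3251, 2153)), Add(2929, Rational(1168, 295))) = Mul(Rational(-9011360, 2153), Rational(865223, 295)) = Rational(-1559367186656, 127027)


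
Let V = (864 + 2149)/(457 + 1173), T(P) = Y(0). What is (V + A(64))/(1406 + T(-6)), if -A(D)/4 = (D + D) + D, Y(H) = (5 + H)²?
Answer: -1248827/2332530 ≈ -0.53540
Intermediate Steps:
T(P) = 25 (T(P) = (5 + 0)² = 5² = 25)
V = 3013/1630 ≈ 1.8485
A(D) = -12*D (A(D) = -4*((D + D) + D) = -4*(2*D + D) = -12*D)
(V + A(64))/(1406 + T(-6)) = (3013/1630 - 12*64)/(1406 + 25) = (3013/1630 - 768)/1431 = -1248827/1630*1/1431 = -1248827/2332530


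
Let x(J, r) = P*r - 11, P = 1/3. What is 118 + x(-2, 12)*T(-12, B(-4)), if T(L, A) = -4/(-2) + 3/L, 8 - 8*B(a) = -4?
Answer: 423/4 ≈ 105.75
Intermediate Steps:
P = ⅓ ≈ 0.33333
B(a) = 3/2 (B(a) = 1 - ⅛*(-4) = 1 + ½ = 3/2)
x(J, r) = -11 + r/3 (x(J, r) = r/3 - 11 = -11 + r/3)
T(L, A) = 2 + 3/L (T(L, A) = -4*(-½) + 3/L = 2 + 3/L)
118 + x(-2, 12)*T(-12, B(-4)) = 118 + (-11 + (⅓)*12)*(2 + 3/(-12)) = 118 + (-11 + 4)*(2 + 3*(-1/12)) = 118 - 7*(2 - ¼) = 118 - 7*7/4 = 118 - 49/4 = 423/4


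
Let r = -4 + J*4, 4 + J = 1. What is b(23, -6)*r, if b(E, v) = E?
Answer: -368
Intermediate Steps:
J = -3 (J = -4 + 1 = -3)
r = -16 (r = -4 - 3*4 = -4 - 12 = -16)
b(23, -6)*r = 23*(-16) = -368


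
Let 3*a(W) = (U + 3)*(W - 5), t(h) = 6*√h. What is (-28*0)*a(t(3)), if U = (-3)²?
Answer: 0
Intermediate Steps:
U = 9
a(W) = -20 + 4*W (a(W) = ((9 + 3)*(W - 5))/3 = (12*(-5 + W))/3 = (-60 + 12*W)/3 = -20 + 4*W)
(-28*0)*a(t(3)) = (-28*0)*(-20 + 4*(6*√3)) = 0*(-20 + 24*√3) = 0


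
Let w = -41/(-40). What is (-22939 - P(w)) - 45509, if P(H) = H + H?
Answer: -1369001/20 ≈ -68450.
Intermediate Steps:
w = 41/40 (w = -41*(-1/40) = 41/40 ≈ 1.0250)
P(H) = 2*H
(-22939 - P(w)) - 45509 = (-22939 - 2*41/40) - 45509 = (-22939 - 1*41/20) - 45509 = (-22939 - 41/20) - 45509 = -458821/20 - 45509 = -1369001/20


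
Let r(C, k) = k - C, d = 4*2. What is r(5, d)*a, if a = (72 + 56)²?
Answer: 49152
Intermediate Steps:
d = 8
a = 16384 (a = 128² = 16384)
r(5, d)*a = (8 - 1*5)*16384 = (8 - 5)*16384 = 3*16384 = 49152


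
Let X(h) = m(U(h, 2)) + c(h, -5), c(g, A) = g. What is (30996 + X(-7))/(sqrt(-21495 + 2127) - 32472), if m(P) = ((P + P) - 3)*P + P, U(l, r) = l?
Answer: -2003793/2092163 - 1481*I*sqrt(538)/8368652 ≈ -0.95776 - 0.0041048*I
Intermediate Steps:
m(P) = P + P*(-3 + 2*P) (m(P) = (2*P - 3)*P + P = (-3 + 2*P)*P + P = P*(-3 + 2*P) + P = P + P*(-3 + 2*P))
X(h) = h + 2*h*(-1 + h) (X(h) = 2*h*(-1 + h) + h = h + 2*h*(-1 + h))
(30996 + X(-7))/(sqrt(-21495 + 2127) - 32472) = (30996 - 7*(-1 + 2*(-7)))/(sqrt(-21495 + 2127) - 32472) = (30996 - 7*(-1 - 14))/(sqrt(-19368) - 32472) = (30996 - 7*(-15))/(6*I*sqrt(538) - 32472) = (30996 + 105)/(-32472 + 6*I*sqrt(538)) = 31101/(-32472 + 6*I*sqrt(538))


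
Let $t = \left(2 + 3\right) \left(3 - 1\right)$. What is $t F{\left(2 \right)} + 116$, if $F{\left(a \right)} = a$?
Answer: $136$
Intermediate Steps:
$t = 10$ ($t = 5 \cdot 2 = 10$)
$t F{\left(2 \right)} + 116 = 10 \cdot 2 + 116 = 20 + 116 = 136$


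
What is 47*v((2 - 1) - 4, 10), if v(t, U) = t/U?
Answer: -141/10 ≈ -14.100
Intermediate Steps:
47*v((2 - 1) - 4, 10) = 47*(((2 - 1) - 4)/10) = 47*((1 - 4)*(⅒)) = 47*(-3*⅒) = 47*(-3/10) = -141/10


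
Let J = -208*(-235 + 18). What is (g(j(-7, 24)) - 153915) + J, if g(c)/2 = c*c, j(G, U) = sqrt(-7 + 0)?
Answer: -108793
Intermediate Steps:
j(G, U) = I*sqrt(7) (j(G, U) = sqrt(-7) = I*sqrt(7))
g(c) = 2*c**2 (g(c) = 2*(c*c) = 2*c**2)
J = 45136 (J = -208*(-217) = 45136)
(g(j(-7, 24)) - 153915) + J = (2*(I*sqrt(7))**2 - 153915) + 45136 = (2*(-7) - 153915) + 45136 = (-14 - 153915) + 45136 = -153929 + 45136 = -108793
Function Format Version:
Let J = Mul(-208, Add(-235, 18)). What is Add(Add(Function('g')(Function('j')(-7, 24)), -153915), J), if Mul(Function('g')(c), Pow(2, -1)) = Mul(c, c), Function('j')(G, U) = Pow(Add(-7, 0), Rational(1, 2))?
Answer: -108793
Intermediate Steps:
Function('j')(G, U) = Mul(I, Pow(7, Rational(1, 2))) (Function('j')(G, U) = Pow(-7, Rational(1, 2)) = Mul(I, Pow(7, Rational(1, 2))))
Function('g')(c) = Mul(2, Pow(c, 2)) (Function('g')(c) = Mul(2, Mul(c, c)) = Mul(2, Pow(c, 2)))
J = 45136 (J = Mul(-208, -217) = 45136)
Add(Add(Function('g')(Function('j')(-7, 24)), -153915), J) = Add(Add(Mul(2, Pow(Mul(I, Pow(7, Rational(1, 2))), 2)), -153915), 45136) = Add(Add(Mul(2, -7), -153915), 45136) = Add(Add(-14, -153915), 45136) = Add(-153929, 45136) = -108793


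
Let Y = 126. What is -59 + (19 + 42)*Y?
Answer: 7627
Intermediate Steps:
-59 + (19 + 42)*Y = -59 + (19 + 42)*126 = -59 + 61*126 = -59 + 7686 = 7627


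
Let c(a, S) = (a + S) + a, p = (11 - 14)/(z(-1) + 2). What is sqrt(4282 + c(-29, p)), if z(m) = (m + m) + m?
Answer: sqrt(4227) ≈ 65.015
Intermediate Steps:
z(m) = 3*m (z(m) = 2*m + m = 3*m)
p = 3 (p = (11 - 14)/(3*(-1) + 2) = -3/(-3 + 2) = -3/(-1) = -3*(-1) = 3)
c(a, S) = S + 2*a (c(a, S) = (S + a) + a = S + 2*a)
sqrt(4282 + c(-29, p)) = sqrt(4282 + (3 + 2*(-29))) = sqrt(4282 + (3 - 58)) = sqrt(4282 - 55) = sqrt(4227)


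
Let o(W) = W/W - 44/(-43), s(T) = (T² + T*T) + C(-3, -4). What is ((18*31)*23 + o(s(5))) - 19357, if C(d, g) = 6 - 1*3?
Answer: -280402/43 ≈ -6521.0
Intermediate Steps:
C(d, g) = 3 (C(d, g) = 6 - 3 = 3)
s(T) = 3 + 2*T² (s(T) = (T² + T*T) + 3 = (T² + T²) + 3 = 2*T² + 3 = 3 + 2*T²)
o(W) = 87/43 (o(W) = 1 - 44*(-1/43) = 1 + 44/43 = 87/43)
((18*31)*23 + o(s(5))) - 19357 = ((18*31)*23 + 87/43) - 19357 = (558*23 + 87/43) - 19357 = (12834 + 87/43) - 19357 = 551949/43 - 19357 = -280402/43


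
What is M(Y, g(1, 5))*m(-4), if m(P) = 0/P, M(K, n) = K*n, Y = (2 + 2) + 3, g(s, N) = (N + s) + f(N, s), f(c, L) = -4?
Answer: 0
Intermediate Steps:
g(s, N) = -4 + N + s (g(s, N) = (N + s) - 4 = -4 + N + s)
Y = 7 (Y = 4 + 3 = 7)
m(P) = 0
M(Y, g(1, 5))*m(-4) = (7*(-4 + 5 + 1))*0 = (7*2)*0 = 14*0 = 0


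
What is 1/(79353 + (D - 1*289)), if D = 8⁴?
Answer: 1/83160 ≈ 1.2025e-5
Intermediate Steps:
D = 4096
1/(79353 + (D - 1*289)) = 1/(79353 + (4096 - 1*289)) = 1/(79353 + (4096 - 289)) = 1/(79353 + 3807) = 1/83160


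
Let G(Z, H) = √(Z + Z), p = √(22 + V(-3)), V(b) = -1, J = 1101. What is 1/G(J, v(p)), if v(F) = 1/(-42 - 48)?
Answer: √2202/2202 ≈ 0.021310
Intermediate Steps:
p = √21 (p = √(22 - 1) = √21 ≈ 4.5826)
v(F) = -1/90 (v(F) = 1/(-90) = -1/90)
G(Z, H) = √2*√Z (G(Z, H) = √(2*Z) = √2*√Z)
1/G(J, v(p)) = 1/(√2*√1101) = 1/(√2202) = √2202/2202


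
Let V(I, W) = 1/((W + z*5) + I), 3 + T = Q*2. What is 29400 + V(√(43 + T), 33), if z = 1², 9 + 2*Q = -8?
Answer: 41777438/1421 - √23/1421 ≈ 29400.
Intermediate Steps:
Q = -17/2 (Q = -9/2 + (½)*(-8) = -9/2 - 4 = -17/2 ≈ -8.5000)
z = 1
T = -20 (T = -3 - 17/2*2 = -3 - 17 = -20)
V(I, W) = 1/(5 + I + W) (V(I, W) = 1/((W + 1*5) + I) = 1/((W + 5) + I) = 1/((5 + W) + I) = 1/(5 + I + W))
29400 + V(√(43 + T), 33) = 29400 + 1/(5 + √(43 - 20) + 33) = 29400 + 1/(5 + √23 + 33) = 29400 + 1/(38 + √23)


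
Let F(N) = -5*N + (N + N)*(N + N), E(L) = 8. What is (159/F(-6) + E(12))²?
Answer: 267289/3364 ≈ 79.456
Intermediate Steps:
F(N) = -5*N + 4*N² (F(N) = -5*N + (2*N)*(2*N) = -5*N + 4*N²)
(159/F(-6) + E(12))² = (159/((-6*(-5 + 4*(-6)))) + 8)² = (159/((-6*(-5 - 24))) + 8)² = (159/((-6*(-29))) + 8)² = (159/174 + 8)² = (159*(1/174) + 8)² = (53/58 + 8)² = (517/58)² = 267289/3364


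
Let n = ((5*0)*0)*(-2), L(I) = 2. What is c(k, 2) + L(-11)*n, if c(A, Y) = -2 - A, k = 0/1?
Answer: -2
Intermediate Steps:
k = 0 (k = 0*1 = 0)
n = 0 (n = (0*0)*(-2) = 0*(-2) = 0)
c(k, 2) + L(-11)*n = (-2 - 1*0) + 2*0 = (-2 + 0) + 0 = -2 + 0 = -2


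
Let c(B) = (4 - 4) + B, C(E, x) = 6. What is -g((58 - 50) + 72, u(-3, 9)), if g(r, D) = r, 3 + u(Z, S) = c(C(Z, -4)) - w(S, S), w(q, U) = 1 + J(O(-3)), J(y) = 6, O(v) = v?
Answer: -80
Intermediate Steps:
w(q, U) = 7 (w(q, U) = 1 + 6 = 7)
c(B) = B (c(B) = 0 + B = B)
u(Z, S) = -4 (u(Z, S) = -3 + (6 - 1*7) = -3 + (6 - 7) = -3 - 1 = -4)
-g((58 - 50) + 72, u(-3, 9)) = -((58 - 50) + 72) = -(8 + 72) = -1*80 = -80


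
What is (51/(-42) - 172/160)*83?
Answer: -53203/280 ≈ -190.01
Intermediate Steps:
(51/(-42) - 172/160)*83 = (51*(-1/42) - 172*1/160)*83 = (-17/14 - 43/40)*83 = -641/280*83 = -53203/280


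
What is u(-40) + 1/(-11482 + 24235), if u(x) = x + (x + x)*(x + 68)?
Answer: -29076839/12753 ≈ -2280.0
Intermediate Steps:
u(x) = x + 2*x*(68 + x) (u(x) = x + (2*x)*(68 + x) = x + 2*x*(68 + x))
u(-40) + 1/(-11482 + 24235) = -40*(137 + 2*(-40)) + 1/(-11482 + 24235) = -40*(137 - 80) + 1/12753 = -40*57 + 1/12753 = -2280 + 1/12753 = -29076839/12753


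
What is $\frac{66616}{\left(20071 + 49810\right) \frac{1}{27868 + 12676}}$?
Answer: $\frac{385839872}{9983} \approx 38650.0$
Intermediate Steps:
$\frac{66616}{\left(20071 + 49810\right) \frac{1}{27868 + 12676}} = \frac{66616}{69881 \cdot \frac{1}{40544}} = \frac{66616}{\frac{9983}{5792}} = 66616 \cdot \frac{5792}{9983} = \frac{385839872}{9983}$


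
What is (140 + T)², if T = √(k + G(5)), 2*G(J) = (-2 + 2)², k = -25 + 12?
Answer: (140 + I*√13)² ≈ 19587.0 + 1009.6*I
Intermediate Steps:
k = -13
G(J) = 0 (G(J) = (-2 + 2)²/2 = (½)*0² = (½)*0 = 0)
T = I*√13 (T = √(-13 + 0) = √(-13) = I*√13 ≈ 3.6056*I)
(140 + T)² = (140 + I*√13)²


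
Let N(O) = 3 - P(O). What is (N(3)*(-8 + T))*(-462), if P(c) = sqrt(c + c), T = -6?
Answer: 19404 - 6468*sqrt(6) ≈ 3560.7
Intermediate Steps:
P(c) = sqrt(2)*sqrt(c) (P(c) = sqrt(2*c) = sqrt(2)*sqrt(c))
N(O) = 3 - sqrt(2)*sqrt(O)
(N(3)*(-8 + T))*(-462) = ((3 - sqrt(2)*sqrt(3))*(-8 - 6))*(-462) = ((3 - sqrt(6))*(-14))*(-462) = (-42 + 14*sqrt(6))*(-462) = 19404 - 6468*sqrt(6)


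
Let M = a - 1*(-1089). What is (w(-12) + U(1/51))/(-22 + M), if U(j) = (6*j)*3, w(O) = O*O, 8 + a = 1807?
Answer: 1227/24361 ≈ 0.050367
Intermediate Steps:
a = 1799 (a = -8 + 1807 = 1799)
w(O) = O**2
M = 2888 (M = 1799 - 1*(-1089) = 1799 + 1089 = 2888)
U(j) = 18*j
(w(-12) + U(1/51))/(-22 + M) = ((-12)**2 + 18/51)/(-22 + 2888) = (144 + 18*(1/51))/2866 = (144 + 6/17)*(1/2866) = (2454/17)*(1/2866) = 1227/24361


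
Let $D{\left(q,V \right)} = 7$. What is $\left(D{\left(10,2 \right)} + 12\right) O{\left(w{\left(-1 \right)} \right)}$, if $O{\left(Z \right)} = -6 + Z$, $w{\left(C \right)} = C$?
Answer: $-133$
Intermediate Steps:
$\left(D{\left(10,2 \right)} + 12\right) O{\left(w{\left(-1 \right)} \right)} = \left(7 + 12\right) \left(-6 - 1\right) = 19 \left(-7\right) = -133$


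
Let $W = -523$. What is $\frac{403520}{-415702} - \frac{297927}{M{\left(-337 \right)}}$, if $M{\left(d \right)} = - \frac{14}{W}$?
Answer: $- \frac{4626639576473}{415702} \approx -1.113 \cdot 10^{7}$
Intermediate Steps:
$M{\left(d \right)} = \frac{14}{523}$ ($M{\left(d \right)} = - \frac{14}{-523} = \left(-14\right) \left(- \frac{1}{523}\right) = \frac{14}{523}$)
$\frac{403520}{-415702} - \frac{297927}{M{\left(-337 \right)}} = \frac{403520}{-415702} - \frac{297927}{\frac{14}{523}} = 403520 \left(- \frac{1}{415702}\right) - \frac{22259403}{2} = - \frac{201760}{207851} - \frac{22259403}{2} = - \frac{4626639576473}{415702}$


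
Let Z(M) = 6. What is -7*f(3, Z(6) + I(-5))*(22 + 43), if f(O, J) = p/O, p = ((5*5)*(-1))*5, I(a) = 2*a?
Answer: 56875/3 ≈ 18958.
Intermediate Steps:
p = -125 (p = (25*(-1))*5 = -25*5 = -125)
f(O, J) = -125/O
-7*f(3, Z(6) + I(-5))*(22 + 43) = -7*(-125/3)*(22 + 43) = -7*(-125*⅓)*65 = -(-875)*65/3 = -7*(-8125/3) = 56875/3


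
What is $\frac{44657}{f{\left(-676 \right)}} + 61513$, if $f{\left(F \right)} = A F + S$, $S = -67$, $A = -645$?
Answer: $\frac{26816821546}{435953} \approx 61513.0$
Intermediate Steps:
$f{\left(F \right)} = -67 - 645 F$ ($f{\left(F \right)} = - 645 F - 67 = -67 - 645 F$)
$\frac{44657}{f{\left(-676 \right)}} + 61513 = \frac{44657}{-67 - -436020} + 61513 = \frac{44657}{-67 + 436020} + 61513 = \frac{44657}{435953} + 61513 = \frac{26816821546}{435953}$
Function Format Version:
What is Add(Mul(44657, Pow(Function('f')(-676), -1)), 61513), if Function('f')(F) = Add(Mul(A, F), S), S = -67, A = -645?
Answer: Rational(26816821546, 435953) ≈ 61513.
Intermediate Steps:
Function('f')(F) = Add(-67, Mul(-645, F)) (Function('f')(F) = Add(Mul(-645, F), -67) = Add(-67, Mul(-645, F)))
Add(Mul(44657, Pow(Function('f')(-676), -1)), 61513) = Add(Mul(44657, Pow(Add(-67, Mul(-645, -676)), -1)), 61513) = Add(Mul(44657, Pow(Add(-67, 436020), -1)), 61513) = Add(Mul(44657, Pow(435953, -1)), 61513) = Add(Mul(44657, Rational(1, 435953)), 61513) = Add(Rational(44657, 435953), 61513) = Rational(26816821546, 435953)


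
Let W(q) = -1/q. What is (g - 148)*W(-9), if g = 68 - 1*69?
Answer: -149/9 ≈ -16.556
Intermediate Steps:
g = -1 (g = 68 - 69 = -1)
(g - 148)*W(-9) = (-1 - 148)*(-1/(-9)) = -(-149)*(-1)/9 = -149*1/9 = -149/9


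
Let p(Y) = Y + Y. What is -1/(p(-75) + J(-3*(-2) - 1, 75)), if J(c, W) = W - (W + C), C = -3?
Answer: 1/147 ≈ 0.0068027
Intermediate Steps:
p(Y) = 2*Y
J(c, W) = 3 (J(c, W) = W - (W - 3) = W - (-3 + W) = W + (3 - W) = 3)
-1/(p(-75) + J(-3*(-2) - 1, 75)) = -1/(2*(-75) + 3) = -1/(-150 + 3) = -1/(-147) = -1*(-1/147) = 1/147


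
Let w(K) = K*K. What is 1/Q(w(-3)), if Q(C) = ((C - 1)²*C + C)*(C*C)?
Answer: 1/47385 ≈ 2.1104e-5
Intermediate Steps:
w(K) = K²
Q(C) = C²*(C + C*(-1 + C)²) (Q(C) = ((-1 + C)²*C + C)*C² = (C*(-1 + C)² + C)*C² = (C + C*(-1 + C)²)*C² = C²*(C + C*(-1 + C)²))
1/Q(w(-3)) = 1/(((-3)²)³*(1 + (-1 + (-3)²)²)) = 1/(9³*(1 + (-1 + 9)²)) = 1/(729*(1 + 8²)) = 1/(729*(1 + 64)) = 1/(729*65) = 1/47385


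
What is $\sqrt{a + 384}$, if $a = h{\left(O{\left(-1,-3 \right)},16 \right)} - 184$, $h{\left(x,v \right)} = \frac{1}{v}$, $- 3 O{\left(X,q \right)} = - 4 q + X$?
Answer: $\frac{\sqrt{3201}}{4} \approx 14.144$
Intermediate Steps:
$O{\left(X,q \right)} = - \frac{X}{3} + \frac{4 q}{3}$ ($O{\left(X,q \right)} = - \frac{- 4 q + X}{3} = - \frac{X - 4 q}{3} = - \frac{X}{3} + \frac{4 q}{3}$)
$a = - \frac{2943}{16}$ ($a = \frac{1}{16} - 184 = - \frac{2943}{16} \approx -183.94$)
$\sqrt{a + 384} = \sqrt{- \frac{2943}{16} + 384} = \sqrt{\frac{3201}{16}} = \frac{\sqrt{3201}}{4}$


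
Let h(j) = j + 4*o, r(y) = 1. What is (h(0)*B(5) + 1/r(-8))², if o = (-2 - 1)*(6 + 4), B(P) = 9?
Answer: 1164241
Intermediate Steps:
o = -30 (o = -3*10 = -30)
h(j) = -120 + j (h(j) = j + 4*(-30) = j - 120 = -120 + j)
(h(0)*B(5) + 1/r(-8))² = ((-120 + 0)*9 + 1/1)² = (-120*9 + 1)² = (-1080 + 1)² = (-1079)² = 1164241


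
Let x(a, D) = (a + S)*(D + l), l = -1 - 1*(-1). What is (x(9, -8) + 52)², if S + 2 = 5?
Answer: 1936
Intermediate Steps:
S = 3 (S = -2 + 5 = 3)
l = 0 (l = -1 + 1 = 0)
x(a, D) = D*(3 + a) (x(a, D) = (a + 3)*(D + 0) = (3 + a)*D = D*(3 + a))
(x(9, -8) + 52)² = (-8*(3 + 9) + 52)² = (-8*12 + 52)² = (-96 + 52)² = (-44)² = 1936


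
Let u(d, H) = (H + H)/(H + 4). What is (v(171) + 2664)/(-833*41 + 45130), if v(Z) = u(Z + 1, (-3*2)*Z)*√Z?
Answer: 888/3659 + 1026*√19/1869749 ≈ 0.24508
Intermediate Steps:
u(d, H) = 2*H/(4 + H) (u(d, H) = (2*H)/(4 + H) = 2*H/(4 + H))
v(Z) = -12*Z^(3/2)/(4 - 6*Z) (v(Z) = (2*((-3*2)*Z)/(4 + (-3*2)*Z))*√Z = (2*(-6*Z)/(4 - 6*Z))*√Z = (-12*Z/(4 - 6*Z))*√Z = -12*Z^(3/2)/(4 - 6*Z))
(v(171) + 2664)/(-833*41 + 45130) = (6*171^(3/2)/(-2 + 3*171) + 2664)/(-833*41 + 45130) = (6*(513*√19)/(-2 + 513) + 2664)/(-34153 + 45130) = (6*(513*√19)/511 + 2664)/10977 = (6*(513*√19)*(1/511) + 2664)*(1/10977) = (3078*√19/511 + 2664)*(1/10977) = (2664 + 3078*√19/511)*(1/10977) = 888/3659 + 1026*√19/1869749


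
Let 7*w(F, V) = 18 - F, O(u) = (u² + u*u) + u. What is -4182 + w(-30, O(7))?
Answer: -29226/7 ≈ -4175.1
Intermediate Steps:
O(u) = u + 2*u² (O(u) = (u² + u²) + u = 2*u² + u = u + 2*u²)
w(F, V) = 18/7 - F/7 (w(F, V) = (18 - F)/7 = 18/7 - F/7)
-4182 + w(-30, O(7)) = -4182 + (18/7 - ⅐*(-30)) = -4182 + (18/7 + 30/7) = -4182 + 48/7 = -29226/7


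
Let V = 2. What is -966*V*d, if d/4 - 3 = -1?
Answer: -15456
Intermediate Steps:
d = 8 (d = 12 + 4*(-1) = 12 - 4 = 8)
-966*V*d = -1932*8 = -966*16 = -15456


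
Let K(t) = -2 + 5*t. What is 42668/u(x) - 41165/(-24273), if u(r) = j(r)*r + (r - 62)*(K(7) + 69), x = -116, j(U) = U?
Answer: -210551216/28520775 ≈ -7.3824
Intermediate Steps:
u(r) = -6324 + r² + 102*r (u(r) = r*r + (r - 62)*((-2 + 5*7) + 69) = r² + (-62 + r)*((-2 + 35) + 69) = r² + (-62 + r)*(33 + 69) = r² + (-62 + r)*102 = r² + (-6324 + 102*r) = -6324 + r² + 102*r)
42668/u(x) - 41165/(-24273) = 42668/(-6324 + (-116)² + 102*(-116)) - 41165/(-24273) = 42668/(-6324 + 13456 - 11832) - 41165*(-1/24273) = 42668/(-4700) + 41165/24273 = 42668*(-1/4700) + 41165/24273 = -10667/1175 + 41165/24273 = -210551216/28520775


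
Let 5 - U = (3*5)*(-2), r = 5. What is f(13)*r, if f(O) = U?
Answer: 175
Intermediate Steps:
U = 35 (U = 5 - 3*5*(-2) = 5 - 15*(-2) = 5 - 1*(-30) = 5 + 30 = 35)
f(O) = 35
f(13)*r = 35*5 = 175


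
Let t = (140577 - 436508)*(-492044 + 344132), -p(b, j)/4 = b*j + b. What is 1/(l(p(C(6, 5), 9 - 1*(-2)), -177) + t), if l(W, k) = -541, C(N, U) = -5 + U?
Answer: 1/43771745531 ≈ 2.2846e-11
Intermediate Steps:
p(b, j) = -4*b - 4*b*j (p(b, j) = -4*(b*j + b) = -4*(b + b*j) = -4*b - 4*b*j)
t = 43771746072 (t = -295931*(-147912) = 43771746072)
1/(l(p(C(6, 5), 9 - 1*(-2)), -177) + t) = 1/(-541 + 43771746072) = 1/43771745531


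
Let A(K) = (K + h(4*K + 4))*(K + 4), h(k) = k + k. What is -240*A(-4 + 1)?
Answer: 4560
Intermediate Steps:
h(k) = 2*k
A(K) = (4 + K)*(8 + 9*K) (A(K) = (K + 2*(4*K + 4))*(K + 4) = (K + 2*(4 + 4*K))*(4 + K) = (K + (8 + 8*K))*(4 + K) = (8 + 9*K)*(4 + K) = (4 + K)*(8 + 9*K))
-240*A(-4 + 1) = -240*(32 + 9*(-4 + 1)**2 + 44*(-4 + 1)) = -240*(32 + 9*(-3)**2 + 44*(-3)) = -240*(32 + 9*9 - 132) = -240*(32 + 81 - 132) = -240*(-19) = 4560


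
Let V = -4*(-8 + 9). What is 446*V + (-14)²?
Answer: -1588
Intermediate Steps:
V = -4 (V = -4*1 = -4)
446*V + (-14)² = 446*(-4) + (-14)² = -1784 + 196 = -1588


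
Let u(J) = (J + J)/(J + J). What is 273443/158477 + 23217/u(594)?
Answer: 3679633952/158477 ≈ 23219.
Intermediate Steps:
u(J) = 1 (u(J) = (2*J)/((2*J)) = (2*J)*(1/(2*J)) = 1)
273443/158477 + 23217/u(594) = 273443/158477 + 23217/1 = 273443*(1/158477) + 23217*1 = 273443/158477 + 23217 = 3679633952/158477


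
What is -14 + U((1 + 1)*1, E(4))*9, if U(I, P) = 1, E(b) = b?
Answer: -5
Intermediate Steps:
-14 + U((1 + 1)*1, E(4))*9 = -14 + 1*9 = -14 + 9 = -5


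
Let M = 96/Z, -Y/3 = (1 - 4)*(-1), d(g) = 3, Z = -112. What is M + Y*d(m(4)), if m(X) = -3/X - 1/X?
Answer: -195/7 ≈ -27.857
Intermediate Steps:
m(X) = -4/X
Y = -9 (Y = -3*(1 - 4)*(-1) = -(-9)*(-1) = -3*3 = -9)
M = -6/7 (M = 96/(-112) = 96*(-1/112) = -6/7 ≈ -0.85714)
M + Y*d(m(4)) = -6/7 - 9*3 = -6/7 - 27 = -195/7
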